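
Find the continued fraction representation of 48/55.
[0; 1, 6, 1, 6]

Euclidean algorithm steps:
48 = 0 × 55 + 48
55 = 1 × 48 + 7
48 = 6 × 7 + 6
7 = 1 × 6 + 1
6 = 6 × 1 + 0
Continued fraction: [0; 1, 6, 1, 6]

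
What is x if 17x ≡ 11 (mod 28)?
x ≡ 27 (mod 28)

gcd(17, 28) = 1, which divides 11, so solutions exist.
Find 17^(-1) mod 28 by the extended Euclidean algorithm:
28 = 1 × 17 + 11  ⟹  11 = (1)·28 + (-1)·17
17 = 1 × 11 + 6  ⟹  6 = (-1)·28 + (2)·17
11 = 1 × 6 + 5  ⟹  5 = (2)·28 + (-3)·17
6 = 1 × 5 + 1  ⟹  1 = (-3)·28 + (5)·17
So (5)·17 ≡ 1 (mod 28), i.e. 17^(-1) ≡ 5 (mod 28).
x ≡ 5 × 11 = 55 ≡ 27 (mod 28).
Check: 17 × 27 = 459 ≡ 11 (mod 28).
Unique solution: x ≡ 27 (mod 28)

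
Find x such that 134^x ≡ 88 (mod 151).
88

Baby-step giant-step with step n = ⌈√151⌉ = 13.
Baby steps 134^j mod 151 (j:value) for j=0..12: 0:1, 1:134, 2:138, 3:70, 4:18, 5:147, 6:68, 7:52, 8:22, 9:79, 10:16, 11:30, 12:94.
Giant-step multiplier: 134^(-13) ≡ 134^(150-13) = 134^137 ≡ 12 (mod 151).
Giant steps γ_i = 88·12^i mod 151: γ_0=88, γ_1=150, γ_2=139, γ_3=7, γ_4=84, γ_5=102, γ_6=16 (in table at j=10).
x = i·n + j = 6·13 + 10 = 88.
Check: 134^88 ≡ 88 (mod 151).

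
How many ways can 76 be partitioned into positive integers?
9289091

p(n) counts ways to write n as a sum of positive integers (order ignored).
Euler's pentagonal recurrence: p(k) = p(k-1) + p(k-2) - p(k-5) - p(k-7) + p(k-12) + p(k-15) - ... (offsets j(3j∓1)/2, signs ++--, p(0)=1, p(<0)=0).
DP table for k = 0..75: p(0)=1, p(1)=1, p(2)=2, p(3)=3, p(4)=5, p(5)=7, p(6)=11, p(7)=15, p(8)=22, p(9)=30, p(10)=42, p(11)=56, p(12)=77, p(13)=101, p(14)=135, p(15)=176, p(16)=231, p(17)=297, p(18)=385, p(19)=490, p(20)=627, p(21)=792, p(22)=1002, p(23)=1255, p(24)=1575, p(25)=1958, p(26)=2436, p(27)=3010, p(28)=3718, p(29)=4565, p(30)=5604, p(31)=6842, p(32)=8349, p(33)=10143, p(34)=12310, p(35)=14883, p(36)=17977, p(37)=21637, p(38)=26015, p(39)=31185, p(40)=37338, p(41)=44583, p(42)=53174, p(43)=63261, p(44)=75175, p(45)=89134, p(46)=105558, p(47)=124754, p(48)=147273, p(49)=173525, p(50)=204226, p(51)=239943, p(52)=281589, p(53)=329931, p(54)=386155, p(55)=451276, p(56)=526823, p(57)=614154, p(58)=715220, p(59)=831820, p(60)=966467, p(61)=1121505, p(62)=1300156, p(63)=1505499, p(64)=1741630, p(65)=2012558, p(66)=2323520, p(67)=2679689, p(68)=3087735, p(69)=3554345, p(70)=4087968, p(71)=4697205, p(72)=5392783, p(73)=6185689, p(74)=7089500, p(75)=8118264.
Final step: p(76) = p(75) + p(74) - p(71) - p(69) + p(64) + p(61) - p(54) - p(50) + p(41) + p(36) - p(25) - p(19) + p(6)
= 8118264 + 7089500 - 4697205 - 3554345 + 1741630 + 1121505 - 386155 - 204226 + 44583 + 17977 - 1958 - 490 + 11
= 9289091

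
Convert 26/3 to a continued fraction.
[8; 1, 2]

Euclidean algorithm steps:
26 = 8 × 3 + 2
3 = 1 × 2 + 1
2 = 2 × 1 + 0
Continued fraction: [8; 1, 2]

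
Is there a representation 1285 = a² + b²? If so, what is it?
14² + 33² (a=14, b=33)

Factorization: 1285 = 5 × 257
By Fermat: n is sum of two squares iff every prime p ≡ 3 (mod 4) appears to even power.
All primes ≡ 3 (mod 4) appear to even power.
Search a = 0, 1, 2, … for 1285 - a² a perfect square: first hit at a = 14: 1285 - 196 = 1089 = 33².
1285 = 14² + 33² = 196 + 1089 ✓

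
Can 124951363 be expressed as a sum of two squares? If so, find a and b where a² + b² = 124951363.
Not possible

Factorization: 124951363 = 61 × 127^3
By Fermat: n is sum of two squares iff every prime p ≡ 3 (mod 4) appears to even power.
Prime(s) ≡ 3 (mod 4) with odd exponent: [(127, 3)]
Therefore 124951363 cannot be expressed as a² + b².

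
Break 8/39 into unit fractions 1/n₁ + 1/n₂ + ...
1/5 + 1/195

Greedy algorithm:
8/39: ceiling(39/8) = 5, use 1/5
1/195: ceiling(195/1) = 195, use 1/195
Result: 8/39 = 1/5 + 1/195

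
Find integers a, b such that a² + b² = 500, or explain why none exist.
4² + 22² (a=4, b=22)

Factorization: 500 = 2^2 × 5^3
By Fermat: n is sum of two squares iff every prime p ≡ 3 (mod 4) appears to even power.
All primes ≡ 3 (mod 4) appear to even power.
Search a = 0, 1, 2, … for 500 - a² a perfect square: first hit at a = 4: 500 - 16 = 484 = 22².
500 = 4² + 22² = 16 + 484 ✓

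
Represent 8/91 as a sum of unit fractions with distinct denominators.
1/12 + 1/219 + 1/79716

Greedy algorithm:
8/91: ceiling(91/8) = 12, use 1/12
5/1092: ceiling(1092/5) = 219, use 1/219
1/79716: ceiling(79716/1) = 79716, use 1/79716
Result: 8/91 = 1/12 + 1/219 + 1/79716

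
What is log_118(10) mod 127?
111

Baby-step giant-step with step n = ⌈√127⌉ = 12.
Baby steps 118^j mod 127 (j:value) for j=0..11: 0:1, 1:118, 2:81, 3:33, 4:84, 5:6, 6:73, 7:105, 8:71, 9:123, 10:36, 11:57.
Giant-step multiplier: 118^(-12) ≡ 118^(126-12) = 118^114 ≡ 76 (mod 127).
Giant steps γ_i = 10·76^i mod 127: γ_0=10, γ_1=125, γ_2=102, γ_3=5, γ_4=126, γ_5=51, γ_6=66, γ_7=63, γ_8=89, γ_9=33 (in table at j=3).
x = i·n + j = 9·12 + 3 = 111.
Check: 118^111 ≡ 10 (mod 127).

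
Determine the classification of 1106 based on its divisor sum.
deficient

Proper divisors of 1106: sum = 1 + 2 + 7 + 14 + 79 + 158 + 553 = 814
Since 814 < 1106, 1106 is deficient.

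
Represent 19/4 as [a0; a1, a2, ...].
[4; 1, 3]

Euclidean algorithm steps:
19 = 4 × 4 + 3
4 = 1 × 3 + 1
3 = 3 × 1 + 0
Continued fraction: [4; 1, 3]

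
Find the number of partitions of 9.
30

p(n) counts ways to write n as a sum of positive integers (order ignored).
Examples: 9; 8 + 1; 7 + 2; 7 + 1 + 1; 6 + 3; ... (30 total)
p(9) = 30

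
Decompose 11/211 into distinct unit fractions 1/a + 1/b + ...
1/20 + 1/469 + 1/1979180

Greedy algorithm:
11/211: ceiling(211/11) = 20, use 1/20
9/4220: ceiling(4220/9) = 469, use 1/469
1/1979180: ceiling(1979180/1) = 1979180, use 1/1979180
Result: 11/211 = 1/20 + 1/469 + 1/1979180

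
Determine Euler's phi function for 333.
216

333 = 3^2 × 37
φ(n) = n × ∏(1 - 1/p) for each prime p dividing n
φ(333) = 333 × (1 - 1/3) × (1 - 1/37) = 216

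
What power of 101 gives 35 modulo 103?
43

Baby-step giant-step with step n = ⌈√103⌉ = 11.
Baby steps 101^j mod 103 (j:value) for j=0..10: 0:1, 1:101, 2:4, 3:95, 4:16, 5:71, 6:64, 7:78, 8:50, 9:3, 10:97.
Giant-step multiplier: 101^(-11) ≡ 101^(102-11) = 101^91 ≡ 43 (mod 103).
Giant steps γ_i = 35·43^i mod 103: γ_0=35, γ_1=63, γ_2=31, γ_3=97 (in table at j=10).
x = i·n + j = 3·11 + 10 = 43.
Check: 101^43 ≡ 35 (mod 103).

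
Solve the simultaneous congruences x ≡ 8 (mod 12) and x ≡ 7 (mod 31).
224

Using Chinese Remainder Theorem:
M = 12 × 31 = 372
M1 = 31, M2 = 12
y1 = 31^(-1) mod 12 = 7
y2 = 12^(-1) mod 31 = 13
x = (8×31×7 + 7×12×13) mod 372 = 224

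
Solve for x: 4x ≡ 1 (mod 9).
7

gcd(4, 9) = 1, so the inverse exists.
Extended Euclidean algorithm on (9, 4):
9 = 2 × 4 + 1  ⟹  1 = (1)·9 + (-2)·4
So (-2)·4 ≡ 1 (mod 9), i.e. 4^(-1) ≡ -2 ≡ 7 (mod 9).
Check: 4 × 7 = 28 ≡ 1 (mod 9)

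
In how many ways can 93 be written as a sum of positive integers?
82010177

p(n) counts ways to write n as a sum of positive integers (order ignored).
Euler's pentagonal recurrence: p(k) = p(k-1) + p(k-2) - p(k-5) - p(k-7) + p(k-12) + p(k-15) - ... (offsets j(3j∓1)/2, signs ++--, p(0)=1, p(<0)=0).
DP table for k = 0..92: p(0)=1, p(1)=1, p(2)=2, p(3)=3, p(4)=5, p(5)=7, p(6)=11, p(7)=15, p(8)=22, p(9)=30, p(10)=42, p(11)=56, p(12)=77, p(13)=101, p(14)=135, p(15)=176, p(16)=231, p(17)=297, p(18)=385, p(19)=490, p(20)=627, p(21)=792, p(22)=1002, p(23)=1255, p(24)=1575, p(25)=1958, p(26)=2436, p(27)=3010, p(28)=3718, p(29)=4565, p(30)=5604, p(31)=6842, p(32)=8349, p(33)=10143, p(34)=12310, p(35)=14883, p(36)=17977, p(37)=21637, p(38)=26015, p(39)=31185, p(40)=37338, p(41)=44583, p(42)=53174, p(43)=63261, p(44)=75175, p(45)=89134, p(46)=105558, p(47)=124754, p(48)=147273, p(49)=173525, p(50)=204226, p(51)=239943, p(52)=281589, p(53)=329931, p(54)=386155, p(55)=451276, p(56)=526823, p(57)=614154, p(58)=715220, p(59)=831820, p(60)=966467, p(61)=1121505, p(62)=1300156, p(63)=1505499, p(64)=1741630, p(65)=2012558, p(66)=2323520, p(67)=2679689, p(68)=3087735, p(69)=3554345, p(70)=4087968, p(71)=4697205, p(72)=5392783, p(73)=6185689, p(74)=7089500, p(75)=8118264, p(76)=9289091, p(77)=10619863, p(78)=12132164, p(79)=13848650, p(80)=15796476, p(81)=18004327, p(82)=20506255, p(83)=23338469, p(84)=26543660, p(85)=30167357, p(86)=34262962, p(87)=38887673, p(88)=44108109, p(89)=49995925, p(90)=56634173, p(91)=64112359, p(92)=72533807.
Final step: p(93) = p(92) + p(91) - p(88) - p(86) + p(81) + p(78) - p(71) - p(67) + p(58) + p(53) - p(42) - p(36) + p(23) + p(16) - p(1)
= 72533807 + 64112359 - 44108109 - 34262962 + 18004327 + 12132164 - 4697205 - 2679689 + 715220 + 329931 - 53174 - 17977 + 1255 + 231 - 1
= 82010177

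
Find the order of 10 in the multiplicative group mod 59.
58

59 is prime, so ord(10) divides φ(59) = 58.
Divisors of 58: 1, 2, 29, 58.
Repeated squaring: 10^1 ≡ 10, 10^2 ≡ 41, 10^4 ≡ 29, 10^8 ≡ 15, 10^16 ≡ 48, 10^32 ≡ 3 (mod 59).
Test 10^d mod 59 for each divisor d in increasing order:
10^1 ≡ 10
10^2 ≡ 41
10^29 = 10^16·10^8·10^4·10^1 ≡ 58
10^58 = 10^32·10^16·10^8·10^2 ≡ 1  ← first divisor giving 1
The order is 58.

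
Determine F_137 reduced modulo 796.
5

Matrix identity: Q^n = [[F_(n+1), F_n], [F_n, F_(n-1)]] with Q = [[1,1],[1,0]].
n = 137 = 10001001₂. Square-and-multiply, entries mod 796:
Q^1 = [[1,1],[1,0]]
Q^2 = (Q^1)² = [[2,1],[1,1]]
Q^4 = (Q^2)² = [[5,3],[3,2]]
Q^8 = (Q^4)² = [[34,21],[21,13]]
Q^17 = (Q^8)²·Q = [[196,5],[5,191]]
Q^34 = (Q^17)² = [[233,343],[343,686]]
Q^68 = (Q^34)² = [[2,1],[1,1]]
Q^137 = (Q^68)²·Q = [[8,5],[5,3]]
F_137 mod 796 = Q^137[0][1] = 5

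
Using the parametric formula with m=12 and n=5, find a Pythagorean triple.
(119, 120, 169)

Euclid's formula: a = m² - n², b = 2mn, c = m² + n²
m = 12, n = 5
a = 12² - 5² = 144 - 25 = 119
b = 2 × 12 × 5 = 120
c = 12² + 5² = 144 + 25 = 169
Verification: 119² + 120² = 14161 + 14400 = 28561 = 169² ✓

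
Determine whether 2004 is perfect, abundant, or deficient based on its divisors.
abundant

Proper divisors of 2004: sum = 1 + 2 + 3 + 4 + 6 + 12 + 167 + 334 + 501 + 668 + 1002 = 2700
Since 2700 > 2004, 2004 is abundant.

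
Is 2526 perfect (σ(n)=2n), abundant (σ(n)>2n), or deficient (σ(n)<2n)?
abundant

Proper divisors of 2526: sum = 1 + 2 + 3 + 6 + 421 + 842 + 1263 = 2538
Since 2538 > 2526, 2526 is abundant.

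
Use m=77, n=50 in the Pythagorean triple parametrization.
(3429, 7700, 8429)

Euclid's formula: a = m² - n², b = 2mn, c = m² + n²
m = 77, n = 50
a = 77² - 50² = 5929 - 2500 = 3429
b = 2 × 77 × 50 = 7700
c = 77² + 50² = 5929 + 2500 = 8429
Verification: 3429² + 7700² = 11758041 + 59290000 = 71048041 = 8429² ✓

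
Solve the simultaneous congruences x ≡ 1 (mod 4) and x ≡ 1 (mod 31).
1

Using Chinese Remainder Theorem:
M = 4 × 31 = 124
M1 = 31, M2 = 4
y1 = 31^(-1) mod 4 = 3
y2 = 4^(-1) mod 31 = 8
x = (1×31×3 + 1×4×8) mod 124 = 1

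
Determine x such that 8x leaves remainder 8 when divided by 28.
x ≡ 1 (mod 7)

gcd(8, 28) = 4, which divides 8, so solutions exist.
Divide through by 4: 2x ≡ 2 (mod 7).
Find 2^(-1) mod 7 by the extended Euclidean algorithm:
7 = 3 × 2 + 1  ⟹  1 = (1)·7 + (-3)·2
So (-3)·2 ≡ 1 (mod 7), i.e. 2^(-1) ≡ -3 ≡ 4 (mod 7).
x ≡ 4 × 2 = 8 ≡ 1 (mod 7).
Check: 8 × 1 = 8 ≡ 8 (mod 28).
x ≡ 1 (mod 7), giving 4 solutions mod 28.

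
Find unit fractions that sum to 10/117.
1/12 + 1/468

Greedy algorithm:
10/117: ceiling(117/10) = 12, use 1/12
1/468: ceiling(468/1) = 468, use 1/468
Result: 10/117 = 1/12 + 1/468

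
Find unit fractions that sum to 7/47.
1/7 + 1/165 + 1/54285

Greedy algorithm:
7/47: ceiling(47/7) = 7, use 1/7
2/329: ceiling(329/2) = 165, use 1/165
1/54285: ceiling(54285/1) = 54285, use 1/54285
Result: 7/47 = 1/7 + 1/165 + 1/54285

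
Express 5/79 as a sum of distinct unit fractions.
1/16 + 1/1264

Greedy algorithm:
5/79: ceiling(79/5) = 16, use 1/16
1/1264: ceiling(1264/1) = 1264, use 1/1264
Result: 5/79 = 1/16 + 1/1264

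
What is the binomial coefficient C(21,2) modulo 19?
1

Using Lucas' theorem:
Write n=21 and k=2 in base 19:
n in base 19: [1, 2]
k in base 19: [0, 2]
C(21,2) mod 19 = ∏ C(n_i, k_i) mod 19
Digit binomials (mod 19): C(1,0) = 1; C(2,2) = 1
Product: 1 × 1 = 1 ≡ 1 (mod 19)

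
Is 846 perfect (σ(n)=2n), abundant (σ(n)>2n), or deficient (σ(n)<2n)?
abundant

Proper divisors of 846: sum = 1 + 2 + 3 + 6 + 9 + 18 + 47 + 94 + 141 + 282 + 423 = 1026
Since 1026 > 846, 846 is abundant.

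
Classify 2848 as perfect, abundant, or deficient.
deficient

Proper divisors of 2848: sum = 1 + 2 + 4 + 8 + 16 + 32 + 89 + 178 + 356 + 712 + 1424 = 2822
Since 2822 < 2848, 2848 is deficient.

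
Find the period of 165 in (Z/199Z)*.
99

199 is prime, so ord(165) divides φ(199) = 198.
Divisors of 198: 1, 2, 3, 6, 9, 11, 18, 22, 33, 66, 99, 198.
Repeated squaring: 165^1 ≡ 165, 165^2 ≡ 161, 165^4 ≡ 51, 165^8 ≡ 14, 165^16 ≡ 196, 165^32 ≡ 9, 165^64 ≡ 81, 165^128 ≡ 193 (mod 199).
Test 165^d mod 199 for each divisor d in increasing order:
165^1 ≡ 165
165^2 ≡ 161
165^3 = 165^2·165^1 ≡ 98
165^6 = 165^4·165^2 ≡ 52
165^9 = 165^8·165^1 ≡ 121
165^11 = 165^8·165^2·165^1 ≡ 178
165^18 = 165^16·165^2 ≡ 114
165^22 = 165^16·165^4·165^2 ≡ 43
165^33 = 165^32·165^1 ≡ 92
165^66 = 165^64·165^2 ≡ 106
165^99 = 165^64·165^32·165^2·165^1 ≡ 1  ← first divisor giving 1
The order is 99.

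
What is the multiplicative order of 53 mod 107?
53

107 is prime, so ord(53) divides φ(107) = 106.
Divisors of 106: 1, 2, 53, 106.
Repeated squaring: 53^1 ≡ 53, 53^2 ≡ 27, 53^4 ≡ 87, 53^8 ≡ 79, 53^16 ≡ 35, 53^32 ≡ 48, 53^64 ≡ 57 (mod 107).
Test 53^d mod 107 for each divisor d in increasing order:
53^1 ≡ 53
53^2 ≡ 27
53^53 = 53^32·53^16·53^4·53^1 ≡ 1  ← first divisor giving 1
The order is 53.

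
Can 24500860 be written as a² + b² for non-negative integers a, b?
Not possible

Factorization: 24500860 = 2^2 × 5 × 107^3
By Fermat: n is sum of two squares iff every prime p ≡ 3 (mod 4) appears to even power.
Prime(s) ≡ 3 (mod 4) with odd exponent: [(107, 3)]
Therefore 24500860 cannot be expressed as a² + b².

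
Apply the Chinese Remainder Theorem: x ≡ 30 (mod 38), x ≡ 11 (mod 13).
258

Using Chinese Remainder Theorem:
M = 38 × 13 = 494
M1 = 13, M2 = 38
y1 = 13^(-1) mod 38 = 3
y2 = 38^(-1) mod 13 = 12
x = (30×13×3 + 11×38×12) mod 494 = 258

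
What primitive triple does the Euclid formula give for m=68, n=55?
(1599, 7480, 7649)

Euclid's formula: a = m² - n², b = 2mn, c = m² + n²
m = 68, n = 55
a = 68² - 55² = 4624 - 3025 = 1599
b = 2 × 68 × 55 = 7480
c = 68² + 55² = 4624 + 3025 = 7649
Verification: 1599² + 7480² = 2556801 + 55950400 = 58507201 = 7649² ✓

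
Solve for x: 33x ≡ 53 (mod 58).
x ≡ 35 (mod 58)

gcd(33, 58) = 1, which divides 53, so solutions exist.
Find 33^(-1) mod 58 by the extended Euclidean algorithm:
58 = 1 × 33 + 25  ⟹  25 = (1)·58 + (-1)·33
33 = 1 × 25 + 8  ⟹  8 = (-1)·58 + (2)·33
25 = 3 × 8 + 1  ⟹  1 = (4)·58 + (-7)·33
So (-7)·33 ≡ 1 (mod 58), i.e. 33^(-1) ≡ -7 ≡ 51 (mod 58).
x ≡ 51 × 53 = 2703 ≡ 35 (mod 58).
Check: 33 × 35 = 1155 ≡ 53 (mod 58).
Unique solution: x ≡ 35 (mod 58)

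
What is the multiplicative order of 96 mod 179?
178

179 is prime, so ord(96) divides φ(179) = 178.
Divisors of 178: 1, 2, 89, 178.
Repeated squaring: 96^1 ≡ 96, 96^2 ≡ 87, 96^4 ≡ 51, 96^8 ≡ 95, 96^16 ≡ 75, 96^32 ≡ 76, 96^64 ≡ 48, 96^128 ≡ 156 (mod 179).
Test 96^d mod 179 for each divisor d in increasing order:
96^1 ≡ 96
96^2 ≡ 87
96^89 = 96^64·96^16·96^8·96^1 ≡ 178
96^178 = 96^128·96^32·96^16·96^2 ≡ 1  ← first divisor giving 1
The order is 178.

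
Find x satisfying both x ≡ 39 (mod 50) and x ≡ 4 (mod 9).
139

Using Chinese Remainder Theorem:
M = 50 × 9 = 450
M1 = 9, M2 = 50
y1 = 9^(-1) mod 50 = 39
y2 = 50^(-1) mod 9 = 2
x = (39×9×39 + 4×50×2) mod 450 = 139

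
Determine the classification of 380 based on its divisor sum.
abundant

Proper divisors of 380: sum = 1 + 2 + 4 + 5 + 10 + 19 + 20 + 38 + 76 + 95 + 190 = 460
Since 460 > 380, 380 is abundant.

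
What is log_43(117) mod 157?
50

Baby-step giant-step with step n = ⌈√157⌉ = 13.
Baby steps 43^j mod 157 (j:value) for j=0..12: 0:1, 1:43, 2:122, 3:65, 4:126, 5:80, 6:143, 7:26, 8:19, 9:32, 10:120, 11:136, 12:39.
Giant-step multiplier: 43^(-13) ≡ 43^(156-13) = 43^143 ≡ 135 (mod 157).
Giant steps γ_i = 117·135^i mod 157: γ_0=117, γ_1=95, γ_2=108, γ_3=136 (in table at j=11).
x = i·n + j = 3·13 + 11 = 50.
Check: 43^50 ≡ 117 (mod 157).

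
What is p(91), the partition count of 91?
64112359

p(n) counts ways to write n as a sum of positive integers (order ignored).
Euler's pentagonal recurrence: p(k) = p(k-1) + p(k-2) - p(k-5) - p(k-7) + p(k-12) + p(k-15) - ... (offsets j(3j∓1)/2, signs ++--, p(0)=1, p(<0)=0).
DP table for k = 0..90: p(0)=1, p(1)=1, p(2)=2, p(3)=3, p(4)=5, p(5)=7, p(6)=11, p(7)=15, p(8)=22, p(9)=30, p(10)=42, p(11)=56, p(12)=77, p(13)=101, p(14)=135, p(15)=176, p(16)=231, p(17)=297, p(18)=385, p(19)=490, p(20)=627, p(21)=792, p(22)=1002, p(23)=1255, p(24)=1575, p(25)=1958, p(26)=2436, p(27)=3010, p(28)=3718, p(29)=4565, p(30)=5604, p(31)=6842, p(32)=8349, p(33)=10143, p(34)=12310, p(35)=14883, p(36)=17977, p(37)=21637, p(38)=26015, p(39)=31185, p(40)=37338, p(41)=44583, p(42)=53174, p(43)=63261, p(44)=75175, p(45)=89134, p(46)=105558, p(47)=124754, p(48)=147273, p(49)=173525, p(50)=204226, p(51)=239943, p(52)=281589, p(53)=329931, p(54)=386155, p(55)=451276, p(56)=526823, p(57)=614154, p(58)=715220, p(59)=831820, p(60)=966467, p(61)=1121505, p(62)=1300156, p(63)=1505499, p(64)=1741630, p(65)=2012558, p(66)=2323520, p(67)=2679689, p(68)=3087735, p(69)=3554345, p(70)=4087968, p(71)=4697205, p(72)=5392783, p(73)=6185689, p(74)=7089500, p(75)=8118264, p(76)=9289091, p(77)=10619863, p(78)=12132164, p(79)=13848650, p(80)=15796476, p(81)=18004327, p(82)=20506255, p(83)=23338469, p(84)=26543660, p(85)=30167357, p(86)=34262962, p(87)=38887673, p(88)=44108109, p(89)=49995925, p(90)=56634173.
Final step: p(91) = p(90) + p(89) - p(86) - p(84) + p(79) + p(76) - p(69) - p(65) + p(56) + p(51) - p(40) - p(34) + p(21) + p(14)
= 56634173 + 49995925 - 34262962 - 26543660 + 13848650 + 9289091 - 3554345 - 2012558 + 526823 + 239943 - 37338 - 12310 + 792 + 135
= 64112359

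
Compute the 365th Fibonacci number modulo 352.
181

Matrix identity: Q^n = [[F_(n+1), F_n], [F_n, F_(n-1)]] with Q = [[1,1],[1,0]].
n = 365 = 101101101₂. Square-and-multiply, entries mod 352:
Q^1 = [[1,1],[1,0]]
Q^2 = (Q^1)² = [[2,1],[1,1]]
Q^5 = (Q^2)²·Q = [[8,5],[5,3]]
Q^11 = (Q^5)²·Q = [[144,89],[89,55]]
Q^22 = (Q^11)² = [[145,111],[111,34]]
Q^45 = (Q^22)²·Q = [[63,258],[258,157]]
Q^91 = (Q^45)²·Q = [[221,133],[133,88]]
Q^182 = (Q^91)² = [[2,265],[265,89]]
Q^365 = (Q^182)²·Q = [[8,181],[181,179]]
F_365 mod 352 = Q^365[0][1] = 181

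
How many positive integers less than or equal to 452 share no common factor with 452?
224

452 = 2^2 × 113
φ(n) = n × ∏(1 - 1/p) for each prime p dividing n
φ(452) = 452 × (1 - 1/2) × (1 - 1/113) = 224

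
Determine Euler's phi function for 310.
120

310 = 2 × 5 × 31
φ(n) = n × ∏(1 - 1/p) for each prime p dividing n
φ(310) = 310 × (1 - 1/2) × (1 - 1/5) × (1 - 1/31) = 120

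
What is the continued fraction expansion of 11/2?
[5; 2]

Euclidean algorithm steps:
11 = 5 × 2 + 1
2 = 2 × 1 + 0
Continued fraction: [5; 2]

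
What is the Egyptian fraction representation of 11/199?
1/19 + 1/379 + 1/159223 + 1/28520799973 + 1/929641178371338400861 + 1/1008271507277592391123742528036634174730681 + 1/1219933718865393655364635368068124756713122928811333803786753398211072842948484537833 + 1/1860297848030936654742608399135821395565274404917258533393305147319524009551744684579405649080712180254407780735949179513154143641842892458088536544987153757401025882029 + 1/4614277444518045184646591832326467411359277711335974416082881814986405515888533562332069783067894981850924485553345190160771506460024406127868096951360637582674289834858262576425271895218431296391169922044160278696744025988461165811212428548328350795432691637759392474030879286312785400132190057899968737693594392669884878193448874327093 + 1/31937334502481972335865307630139228000187060941658399518862518849553429993133277230560087986574331290756232125775998863890963263813589266879406694561350952988662850757053371133819179770003609046815203982179108798005308113258134895569927488690118483730232440575942894680942308888321353318333183158977270294582315388855860989819894602178852719674244639951777398683083694723999674418435726557523519535770015019287382321071804865681731226989916286199314883016472947639367666251368202759691810399195092598892275413777035275182318485652713871000041272524440519262054008953943029365257325370839037761555465335452562216651250516983405134378252470216494582635109781712938341456418881 + 1/2039986670246850822853427080268636607703538330430958135006350872460188775376402385474575383380701179275926633909293920375037781006938834602683282504456671345800481611955974906577358109966753513899436209725756764159504134559394933538420714469300931804842468643272796657406808805007786178371184391663721349034183315512035012402176731111044506314978549915206516847224339930494935465558632905912262959736737614637514921726288403470224139024425700070180324623265095949577758695292697562554242228453440276043742370033993859881981612938703208463591285870376619588297958810138295747858827756577616148419423031480258559516303907719233914603343421735341220080271152090557188286289527661792734931298102513902518914250419121432886312102736349552224188669212688846219382874287241971706387850290821170997846726526589069990513808709560793139660289273086403155344460608865436195352720549406793512677065107181955781264579349071905411393100989250722104770801720673437692418988638492506057962758754921169589084980707251205329924087857682559921447010465898318288868258062129919867004394488124710647843586978379399594154917914477913086776811741840849911967039211773201428676384229432761943488196359561416605048969002045397348240530911560634680322446588472763785839765588633770016209055874572792498932175778494089116461654628549726895871636209026849103988563732410165441

Greedy algorithm:
11/199: ceiling(199/11) = 19, use 1/19
10/3781: ceiling(3781/10) = 379, use 1/379
9/1432999: ceiling(1432999/9) = 159223, use 1/159223
8/228166399777: ceiling(228166399777/8) = 28520799973, use 1/28520799973
7/6507488248599368806021: ceiling(6507488248599368806021/7) = 929641178371338400861, use 1/929641178371338400861
6/6049629043665554346742455168219805048384081: ceiling(6049629043665554346742455168219805048384081/6) = 1008271507277592391123742528036634174730681, use 1/1008271507277592391123742528036634174730681
5/6099668594326968276823176840340623783565614644056669018933766991055364214742422689161: ceiling(6099668594326968276823176840340623783565614644056669018933766991055364214742422689161/5) = 1219933718865393655364635368068124756713122928811333803786753398211072842948484537833, use 1/1219933718865393655364635368068124756713122928811333803786753398211072842948484537833
4/7441191392123746618970433596543285582261097619669034133573220589278096038206978738317622596322848721017631122943796718052616574567371569832354146179948615029604103528113: ceiling(7441191392123746618970433596543285582261097619669034133573220589278096038206978738317622596322848721017631122943796718052616574567371569832354146179948615029604103528113/4) = 1860297848030936654742608399135821395565274404917258533393305147319524009551744684579405649080712180254407780735949179513154143641842892458088536544987153757401025882029, use 1/1860297848030936654742608399135821395565274404917258533393305147319524009551744684579405649080712180254407780735949179513154143641842892458088536544987153757401025882029
3/13842832333554135553939775496979402234077833134007923248248645444959216547665600686996209349203684945552773456660035570482314519380073218383604290854081912748022869504574787729275815685655293889173509766132480836090232077965383497433637285644985052386298074913278177422092637858938356200396570173699906213080783178009654634580346622981277: ceiling(13842832333554135553939775496979402234077833134007923248248645444959216547665600686996209349203684945552773456660035570482314519380073218383604290854081912748022869504574787729275815685655293889173509766132480836090232077965383497433637285644985052386298074913278177422092637858938356200396570173699906213080783178009654634580346622981277/3) = 4614277444518045184646591832326467411359277711335974416082881814986405515888533562332069783067894981850924485553345190160771506460024406127868096951360637582674289834858262576425271895218431296391169922044160278696744025988461165811212428548328350795432691637759392474030879286312785400132190057899968737693594392669884878193448874327093, use 1/4614277444518045184646591832326467411359277711335974416082881814986405515888533562332069783067894981850924485553345190160771506460024406127868096951360637582674289834858262576425271895218431296391169922044160278696744025988461165811212428548328350795432691637759392474030879286312785400132190057899968737693594392669884878193448874327093
2/63874669004963944671730615260278456000374121883316799037725037699106859986266554461120175973148662581512464251551997727781926527627178533758813389122701905977325701514106742267638359540007218093630407964358217596010616226516269791139854977380236967460464881151885789361884617776642706636666366317954540589164630777711721979639789204357705439348489279903554797366167389447999348836871453115047039071540030038574764642143609731363462453979832572398629766032945895278735332502736405519383620798390185197784550827554070550364636971305427742000082545048881038524108017907886058730514650741678075523110930670905124433302501033966810268756504940432989165270219563425876682912837761: ceiling(63874669004963944671730615260278456000374121883316799037725037699106859986266554461120175973148662581512464251551997727781926527627178533758813389122701905977325701514106742267638359540007218093630407964358217596010616226516269791139854977380236967460464881151885789361884617776642706636666366317954540589164630777711721979639789204357705439348489279903554797366167389447999348836871453115047039071540030038574764642143609731363462453979832572398629766032945895278735332502736405519383620798390185197784550827554070550364636971305427742000082545048881038524108017907886058730514650741678075523110930670905124433302501033966810268756504940432989165270219563425876682912837761/2) = 31937334502481972335865307630139228000187060941658399518862518849553429993133277230560087986574331290756232125775998863890963263813589266879406694561350952988662850757053371133819179770003609046815203982179108798005308113258134895569927488690118483730232440575942894680942308888321353318333183158977270294582315388855860989819894602178852719674244639951777398683083694723999674418435726557523519535770015019287382321071804865681731226989916286199314883016472947639367666251368202759691810399195092598892275413777035275182318485652713871000041272524440519262054008953943029365257325370839037761555465335452562216651250516983405134378252470216494582635109781712938341456418881, use 1/31937334502481972335865307630139228000187060941658399518862518849553429993133277230560087986574331290756232125775998863890963263813589266879406694561350952988662850757053371133819179770003609046815203982179108798005308113258134895569927488690118483730232440575942894680942308888321353318333183158977270294582315388855860989819894602178852719674244639951777398683083694723999674418435726557523519535770015019287382321071804865681731226989916286199314883016472947639367666251368202759691810399195092598892275413777035275182318485652713871000041272524440519262054008953943029365257325370839037761555465335452562216651250516983405134378252470216494582635109781712938341456418881
1/2039986670246850822853427080268636607703538330430958135006350872460188775376402385474575383380701179275926633909293920375037781006938834602683282504456671345800481611955974906577358109966753513899436209725756764159504134559394933538420714469300931804842468643272796657406808805007786178371184391663721349034183315512035012402176731111044506314978549915206516847224339930494935465558632905912262959736737614637514921726288403470224139024425700070180324623265095949577758695292697562554242228453440276043742370033993859881981612938703208463591285870376619588297958810138295747858827756577616148419423031480258559516303907719233914603343421735341220080271152090557188286289527661792734931298102513902518914250419121432886312102736349552224188669212688846219382874287241971706387850290821170997846726526589069990513808709560793139660289273086403155344460608865436195352720549406793512677065107181955781264579349071905411393100989250722104770801720673437692418988638492506057962758754921169589084980707251205329924087857682559921447010465898318288868258062129919867004394488124710647843586978379399594154917914477913086776811741840849911967039211773201428676384229432761943488196359561416605048969002045397348240530911560634680322446588472763785839765588633770016209055874572792498932175778494089116461654628549726895871636209026849103988563732410165441: ceiling(2039986670246850822853427080268636607703538330430958135006350872460188775376402385474575383380701179275926633909293920375037781006938834602683282504456671345800481611955974906577358109966753513899436209725756764159504134559394933538420714469300931804842468643272796657406808805007786178371184391663721349034183315512035012402176731111044506314978549915206516847224339930494935465558632905912262959736737614637514921726288403470224139024425700070180324623265095949577758695292697562554242228453440276043742370033993859881981612938703208463591285870376619588297958810138295747858827756577616148419423031480258559516303907719233914603343421735341220080271152090557188286289527661792734931298102513902518914250419121432886312102736349552224188669212688846219382874287241971706387850290821170997846726526589069990513808709560793139660289273086403155344460608865436195352720549406793512677065107181955781264579349071905411393100989250722104770801720673437692418988638492506057962758754921169589084980707251205329924087857682559921447010465898318288868258062129919867004394488124710647843586978379399594154917914477913086776811741840849911967039211773201428676384229432761943488196359561416605048969002045397348240530911560634680322446588472763785839765588633770016209055874572792498932175778494089116461654628549726895871636209026849103988563732410165441/1) = 2039986670246850822853427080268636607703538330430958135006350872460188775376402385474575383380701179275926633909293920375037781006938834602683282504456671345800481611955974906577358109966753513899436209725756764159504134559394933538420714469300931804842468643272796657406808805007786178371184391663721349034183315512035012402176731111044506314978549915206516847224339930494935465558632905912262959736737614637514921726288403470224139024425700070180324623265095949577758695292697562554242228453440276043742370033993859881981612938703208463591285870376619588297958810138295747858827756577616148419423031480258559516303907719233914603343421735341220080271152090557188286289527661792734931298102513902518914250419121432886312102736349552224188669212688846219382874287241971706387850290821170997846726526589069990513808709560793139660289273086403155344460608865436195352720549406793512677065107181955781264579349071905411393100989250722104770801720673437692418988638492506057962758754921169589084980707251205329924087857682559921447010465898318288868258062129919867004394488124710647843586978379399594154917914477913086776811741840849911967039211773201428676384229432761943488196359561416605048969002045397348240530911560634680322446588472763785839765588633770016209055874572792498932175778494089116461654628549726895871636209026849103988563732410165441, use 1/2039986670246850822853427080268636607703538330430958135006350872460188775376402385474575383380701179275926633909293920375037781006938834602683282504456671345800481611955974906577358109966753513899436209725756764159504134559394933538420714469300931804842468643272796657406808805007786178371184391663721349034183315512035012402176731111044506314978549915206516847224339930494935465558632905912262959736737614637514921726288403470224139024425700070180324623265095949577758695292697562554242228453440276043742370033993859881981612938703208463591285870376619588297958810138295747858827756577616148419423031480258559516303907719233914603343421735341220080271152090557188286289527661792734931298102513902518914250419121432886312102736349552224188669212688846219382874287241971706387850290821170997846726526589069990513808709560793139660289273086403155344460608865436195352720549406793512677065107181955781264579349071905411393100989250722104770801720673437692418988638492506057962758754921169589084980707251205329924087857682559921447010465898318288868258062129919867004394488124710647843586978379399594154917914477913086776811741840849911967039211773201428676384229432761943488196359561416605048969002045397348240530911560634680322446588472763785839765588633770016209055874572792498932175778494089116461654628549726895871636209026849103988563732410165441
Result: 11/199 = 1/19 + 1/379 + 1/159223 + 1/28520799973 + 1/929641178371338400861 + 1/1008271507277592391123742528036634174730681 + 1/1219933718865393655364635368068124756713122928811333803786753398211072842948484537833 + 1/1860297848030936654742608399135821395565274404917258533393305147319524009551744684579405649080712180254407780735949179513154143641842892458088536544987153757401025882029 + 1/4614277444518045184646591832326467411359277711335974416082881814986405515888533562332069783067894981850924485553345190160771506460024406127868096951360637582674289834858262576425271895218431296391169922044160278696744025988461165811212428548328350795432691637759392474030879286312785400132190057899968737693594392669884878193448874327093 + 1/31937334502481972335865307630139228000187060941658399518862518849553429993133277230560087986574331290756232125775998863890963263813589266879406694561350952988662850757053371133819179770003609046815203982179108798005308113258134895569927488690118483730232440575942894680942308888321353318333183158977270294582315388855860989819894602178852719674244639951777398683083694723999674418435726557523519535770015019287382321071804865681731226989916286199314883016472947639367666251368202759691810399195092598892275413777035275182318485652713871000041272524440519262054008953943029365257325370839037761555465335452562216651250516983405134378252470216494582635109781712938341456418881 + 1/2039986670246850822853427080268636607703538330430958135006350872460188775376402385474575383380701179275926633909293920375037781006938834602683282504456671345800481611955974906577358109966753513899436209725756764159504134559394933538420714469300931804842468643272796657406808805007786178371184391663721349034183315512035012402176731111044506314978549915206516847224339930494935465558632905912262959736737614637514921726288403470224139024425700070180324623265095949577758695292697562554242228453440276043742370033993859881981612938703208463591285870376619588297958810138295747858827756577616148419423031480258559516303907719233914603343421735341220080271152090557188286289527661792734931298102513902518914250419121432886312102736349552224188669212688846219382874287241971706387850290821170997846726526589069990513808709560793139660289273086403155344460608865436195352720549406793512677065107181955781264579349071905411393100989250722104770801720673437692418988638492506057962758754921169589084980707251205329924087857682559921447010465898318288868258062129919867004394488124710647843586978379399594154917914477913086776811741840849911967039211773201428676384229432761943488196359561416605048969002045397348240530911560634680322446588472763785839765588633770016209055874572792498932175778494089116461654628549726895871636209026849103988563732410165441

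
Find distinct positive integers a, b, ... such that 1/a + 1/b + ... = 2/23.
1/12 + 1/276

Greedy algorithm:
2/23: ceiling(23/2) = 12, use 1/12
1/276: ceiling(276/1) = 276, use 1/276
Result: 2/23 = 1/12 + 1/276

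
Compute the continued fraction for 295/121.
[2; 2, 3, 1, 1, 7]

Euclidean algorithm steps:
295 = 2 × 121 + 53
121 = 2 × 53 + 15
53 = 3 × 15 + 8
15 = 1 × 8 + 7
8 = 1 × 7 + 1
7 = 7 × 1 + 0
Continued fraction: [2; 2, 3, 1, 1, 7]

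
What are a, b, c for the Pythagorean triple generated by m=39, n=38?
(77, 2964, 2965)

Euclid's formula: a = m² - n², b = 2mn, c = m² + n²
m = 39, n = 38
a = 39² - 38² = 1521 - 1444 = 77
b = 2 × 39 × 38 = 2964
c = 39² + 38² = 1521 + 1444 = 2965
Verification: 77² + 2964² = 5929 + 8785296 = 8791225 = 2965² ✓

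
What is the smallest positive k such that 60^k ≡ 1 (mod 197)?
49

197 is prime, so ord(60) divides φ(197) = 196.
Divisors of 196: 1, 2, 4, 7, 14, 28, 49, 98, 196.
Repeated squaring: 60^1 ≡ 60, 60^2 ≡ 54, 60^4 ≡ 158, 60^8 ≡ 142, 60^16 ≡ 70, 60^32 ≡ 172, 60^64 ≡ 34, 60^128 ≡ 171 (mod 197).
Test 60^d mod 197 for each divisor d in increasing order:
60^1 ≡ 60
60^2 ≡ 54
60^4 ≡ 158
60^7 = 60^4·60^2·60^1 ≡ 114
60^14 = 60^8·60^4·60^2 ≡ 191
60^28 = 60^16·60^8·60^4 ≡ 36
60^49 = 60^32·60^16·60^1 ≡ 1  ← first divisor giving 1
The order is 49.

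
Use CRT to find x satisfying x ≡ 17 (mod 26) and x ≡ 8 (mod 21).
407

Using Chinese Remainder Theorem:
M = 26 × 21 = 546
M1 = 21, M2 = 26
y1 = 21^(-1) mod 26 = 5
y2 = 26^(-1) mod 21 = 17
x = (17×21×5 + 8×26×17) mod 546 = 407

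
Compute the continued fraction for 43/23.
[1; 1, 6, 1, 2]

Euclidean algorithm steps:
43 = 1 × 23 + 20
23 = 1 × 20 + 3
20 = 6 × 3 + 2
3 = 1 × 2 + 1
2 = 2 × 1 + 0
Continued fraction: [1; 1, 6, 1, 2]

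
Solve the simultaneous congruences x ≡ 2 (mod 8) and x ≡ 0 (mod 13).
26

Using Chinese Remainder Theorem:
M = 8 × 13 = 104
M1 = 13, M2 = 8
y1 = 13^(-1) mod 8 = 5
y2 = 8^(-1) mod 13 = 5
x = (2×13×5 + 0×8×5) mod 104 = 26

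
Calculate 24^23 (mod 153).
63

Repeated squaring. Binary of 23 = 10111.
24^1 ≡ 24 (mod 153); 24^2 ≡ 117 (mod 153); 24^4 ≡ 72 (mod 153); 24^8 ≡ 135 (mod 153); 24^16 ≡ 18 (mod 153)
24^23 = 24^1 × 24^2 × 24^4 × 24^16 ≡ 63 (mod 153)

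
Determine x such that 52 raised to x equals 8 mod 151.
60

Baby-step giant-step with step n = ⌈√151⌉ = 13.
Baby steps 52^j mod 151 (j:value) for j=0..12: 0:1, 1:52, 2:137, 3:27, 4:45, 5:75, 6:125, 7:7, 8:62, 9:53, 10:38, 11:13, 12:72.
Giant-step multiplier: 52^(-13) ≡ 52^(150-13) = 52^137 ≡ 112 (mod 151).
Giant steps γ_i = 8·112^i mod 151: γ_0=8, γ_1=141, γ_2=88, γ_3=41, γ_4=62 (in table at j=8).
x = i·n + j = 4·13 + 8 = 60.
Check: 52^60 ≡ 8 (mod 151).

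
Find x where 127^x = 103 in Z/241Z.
117

Baby-step giant-step with step n = ⌈√241⌉ = 16.
Baby steps 127^j mod 241 (j:value) for j=0..15: 0:1, 1:127, 2:223, 3:124, 4:83, 5:178, 6:193, 7:170, 8:141, 9:73, 10:113, 11:132, 12:135, 13:34, 14:221, 15:111.
Giant-step multiplier: 127^(-16) ≡ 127^(240-16) = 127^224 ≡ 160 (mod 241).
Giant steps γ_i = 103·160^i mod 241: γ_0=103, γ_1=92, γ_2=19, γ_3=148, γ_4=62, γ_5=39, γ_6=215, γ_7=178 (in table at j=5).
x = i·n + j = 7·16 + 5 = 117.
Check: 127^117 ≡ 103 (mod 241).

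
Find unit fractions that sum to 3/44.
1/15 + 1/660

Greedy algorithm:
3/44: ceiling(44/3) = 15, use 1/15
1/660: ceiling(660/1) = 660, use 1/660
Result: 3/44 = 1/15 + 1/660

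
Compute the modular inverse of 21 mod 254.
121

gcd(21, 254) = 1, so the inverse exists.
Extended Euclidean algorithm on (254, 21):
254 = 12 × 21 + 2  ⟹  2 = (1)·254 + (-12)·21
21 = 10 × 2 + 1  ⟹  1 = (-10)·254 + (121)·21
So (121)·21 ≡ 1 (mod 254), i.e. 21^(-1) ≡ 121 (mod 254).
Check: 21 × 121 = 2541 ≡ 1 (mod 254)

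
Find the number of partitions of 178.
571701605655

p(n) counts ways to write n as a sum of positive integers (order ignored).
Euler's pentagonal recurrence: p(k) = p(k-1) + p(k-2) - p(k-5) - p(k-7) + p(k-12) + p(k-15) - ... (offsets j(3j∓1)/2, signs ++--, p(0)=1, p(<0)=0).
DP table for k = 0..177: p(0)=1, p(1)=1, p(2)=2, p(3)=3, p(4)=5, p(5)=7, p(6)=11, p(7)=15, p(8)=22, p(9)=30, p(10)=42, p(11)=56, p(12)=77, p(13)=101, p(14)=135, p(15)=176, p(16)=231, p(17)=297, p(18)=385, p(19)=490, p(20)=627, p(21)=792, p(22)=1002, p(23)=1255, p(24)=1575, p(25)=1958, p(26)=2436, p(27)=3010, p(28)=3718, p(29)=4565, p(30)=5604, p(31)=6842, p(32)=8349, p(33)=10143, p(34)=12310, p(35)=14883, p(36)=17977, p(37)=21637, p(38)=26015, p(39)=31185, p(40)=37338, p(41)=44583, p(42)=53174, p(43)=63261, p(44)=75175, p(45)=89134, p(46)=105558, p(47)=124754, p(48)=147273, p(49)=173525, p(50)=204226, p(51)=239943, p(52)=281589, p(53)=329931, p(54)=386155, p(55)=451276, p(56)=526823, p(57)=614154, p(58)=715220, p(59)=831820, p(60)=966467, p(61)=1121505, p(62)=1300156, p(63)=1505499, p(64)=1741630, p(65)=2012558, p(66)=2323520, p(67)=2679689, p(68)=3087735, p(69)=3554345, p(70)=4087968, p(71)=4697205, p(72)=5392783, p(73)=6185689, p(74)=7089500, p(75)=8118264, p(76)=9289091, p(77)=10619863, p(78)=12132164, p(79)=13848650, p(80)=15796476, p(81)=18004327, p(82)=20506255, p(83)=23338469, p(84)=26543660, p(85)=30167357, p(86)=34262962, p(87)=38887673, p(88)=44108109, p(89)=49995925, p(90)=56634173, p(91)=64112359, p(92)=72533807, p(93)=82010177, p(94)=92669720, p(95)=104651419, p(96)=118114304, p(97)=133230930, p(98)=150198136, p(99)=169229875, p(100)=190569292, p(101)=214481126, p(102)=241265379, p(103)=271248950, p(104)=304801365, p(105)=342325709, p(106)=384276336, p(107)=431149389, p(108)=483502844, p(109)=541946240, p(110)=607163746, p(111)=679903203, p(112)=761002156, p(113)=851376628, p(114)=952050665, p(115)=1064144451, p(116)=1188908248, p(117)=1327710076, p(118)=1482074143, p(119)=1653668665, p(120)=1844349560, p(121)=2056148051, p(122)=2291320912, p(123)=2552338241, p(124)=2841940500, p(125)=3163127352, p(126)=3519222692, p(127)=3913864295, p(128)=4351078600, p(129)=4835271870, p(130)=5371315400, p(131)=5964539504, p(132)=6620830889, p(133)=7346629512, p(134)=8149040695, p(135)=9035836076, p(136)=10015581680, p(137)=11097645016, p(138)=12292341831, p(139)=13610949895, p(140)=15065878135, p(141)=16670689208, p(142)=18440293320, p(143)=20390982757, p(144)=22540654445, p(145)=24908858009, p(146)=27517052599, p(147)=30388671978, p(148)=33549419497, p(149)=37027355200, p(150)=40853235313, p(151)=45060624582, p(152)=49686288421, p(153)=54770336324, p(154)=60356673280, p(155)=66493182097, p(156)=73232243759, p(157)=80630964769, p(158)=88751778802, p(159)=97662728555, p(160)=107438159466, p(161)=118159068427, p(162)=129913904637, p(163)=142798995930, p(164)=156919475295, p(165)=172389800255, p(166)=189334822579, p(167)=207890420102, p(168)=228204732751, p(169)=250438925115, p(170)=274768617130, p(171)=301384802048, p(172)=330495499613, p(173)=362326859895, p(174)=397125074750, p(175)=435157697830, p(176)=476715857290, p(177)=522115831195.
Final step: p(178) = p(177) + p(176) - p(173) - p(171) + p(166) + p(163) - p(156) - p(152) + p(143) + p(138) - p(127) - p(121) + p(108) + p(101) - p(86) - p(78) + p(61) + p(52) - p(33) - p(23) + p(2)
= 522115831195 + 476715857290 - 362326859895 - 301384802048 + 189334822579 + 142798995930 - 73232243759 - 49686288421 + 20390982757 + 12292341831 - 3913864295 - 2056148051 + 483502844 + 214481126 - 34262962 - 12132164 + 1121505 + 281589 - 10143 - 1255 + 2
= 571701605655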